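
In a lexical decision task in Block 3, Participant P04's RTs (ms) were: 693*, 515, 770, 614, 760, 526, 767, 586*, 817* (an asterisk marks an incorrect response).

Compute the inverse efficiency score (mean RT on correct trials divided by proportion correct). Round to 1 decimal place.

Correct trials (n=6): 515, 770, 614, 760, 526, 767
Mean correct RT = 3952/6 = 658.6667 ms
Proportion correct = 6/9
IES = 658.6667 / (6/9) = 988.000 ms

988.0 ms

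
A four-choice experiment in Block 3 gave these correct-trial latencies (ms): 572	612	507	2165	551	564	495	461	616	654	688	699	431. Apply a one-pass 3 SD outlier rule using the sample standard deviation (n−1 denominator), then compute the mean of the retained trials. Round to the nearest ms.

571 ms

n = 13, ΣRT = 9015, M = 693.462
Σ(x−M)² = 2428567.23; s = √(2428567.23/12) = 449.867
Cutoffs: 693.462 ± 3·449.867 → [-656.1, 2043.1]
Outside: 2165 → excluded.
Retained (n=12): Σ = 6850, mean = 6850/12 = 570.833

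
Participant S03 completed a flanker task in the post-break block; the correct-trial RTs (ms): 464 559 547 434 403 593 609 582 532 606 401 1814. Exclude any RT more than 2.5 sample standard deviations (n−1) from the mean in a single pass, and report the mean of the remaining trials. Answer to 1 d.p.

520.9 ms

n = 12, ΣRT = 7544, M = 628.667
Σ(x−M)² = 1598000.67; s = √(1598000.67/11) = 381.147
Cutoffs: 628.667 ± 2.5·381.147 → [-324.2, 1581.5]
Outside: 1814 → excluded.
Retained (n=11): Σ = 5730, mean = 5730/11 = 520.909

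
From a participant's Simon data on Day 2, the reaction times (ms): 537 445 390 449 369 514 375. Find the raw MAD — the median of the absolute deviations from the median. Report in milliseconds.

Sorted: 369, 375, 390, 445, 449, 514, 537 → median = 445
|x − 445|: 92, 0, 55, 4, 76, 69, 70
Sorted deviations: 0, 4, 55, 69, 70, 76, 92 → MAD = 69

69 ms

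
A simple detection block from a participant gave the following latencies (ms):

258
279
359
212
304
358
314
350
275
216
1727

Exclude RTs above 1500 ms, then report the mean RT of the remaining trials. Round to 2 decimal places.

292.50 ms

Excluded: 1727
Retained (n=10): Σ = 2925
Mean = 2925/10 = 292.5000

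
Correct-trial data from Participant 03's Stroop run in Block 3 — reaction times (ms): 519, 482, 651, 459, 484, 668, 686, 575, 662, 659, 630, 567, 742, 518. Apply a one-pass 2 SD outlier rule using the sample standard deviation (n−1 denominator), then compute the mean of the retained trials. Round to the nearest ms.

593 ms

n = 14, ΣRT = 8302, M = 593.000
Σ(x−M)² = 104584.00; s = √(104584.00/13) = 89.693
Cutoffs: 593.000 ± 2·89.693 → [413.6, 772.4]
No RTs fall outside the cutoffs; all 14 retained. Mean = 8302/14 = 593.000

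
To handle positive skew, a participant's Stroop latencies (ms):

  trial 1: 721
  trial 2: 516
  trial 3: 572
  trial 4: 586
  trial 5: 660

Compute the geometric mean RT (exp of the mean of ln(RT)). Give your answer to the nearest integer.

ln(RT): 6.5806, 6.2461, 6.3491, 6.3733, 6.4922
Mean ln(RT) = 32.0414/5 = 6.40829
Geometric mean = exp(6.40829) = 606.85 ms

607 ms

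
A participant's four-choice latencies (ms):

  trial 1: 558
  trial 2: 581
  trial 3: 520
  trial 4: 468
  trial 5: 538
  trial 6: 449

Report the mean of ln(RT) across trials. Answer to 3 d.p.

ln(RT): 6.3244, 6.3648, 6.2538, 6.1485, 6.2879, 6.1070
Σ ln(RT) = 37.4863
Mean = 37.4863/6 = 6.24771

6.248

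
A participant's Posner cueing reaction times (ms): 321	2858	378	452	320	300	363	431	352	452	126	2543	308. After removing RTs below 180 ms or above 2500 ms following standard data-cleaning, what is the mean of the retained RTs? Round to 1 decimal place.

367.7 ms

Excluded: 126, 2543, 2858
Retained (n=10): Σ = 3677
Mean = 3677/10 = 367.7000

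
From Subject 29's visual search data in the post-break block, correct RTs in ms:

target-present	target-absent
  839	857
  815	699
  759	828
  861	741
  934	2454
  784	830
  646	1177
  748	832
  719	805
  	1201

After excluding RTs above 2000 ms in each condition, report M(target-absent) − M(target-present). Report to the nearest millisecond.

96 ms

target-absent: exclude 2454
M(target-present) = 7105/9 = 789.444
M(target-absent) = 7970/9 = 885.556
Difference = 885.556 − 789.444 = 96.111 ms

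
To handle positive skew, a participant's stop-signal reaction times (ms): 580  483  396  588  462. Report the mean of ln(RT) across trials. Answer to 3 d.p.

6.207

ln(RT): 6.3630, 6.1800, 5.9814, 6.3767, 6.1356
Σ ln(RT) = 31.0368
Mean = 31.0368/5 = 6.20735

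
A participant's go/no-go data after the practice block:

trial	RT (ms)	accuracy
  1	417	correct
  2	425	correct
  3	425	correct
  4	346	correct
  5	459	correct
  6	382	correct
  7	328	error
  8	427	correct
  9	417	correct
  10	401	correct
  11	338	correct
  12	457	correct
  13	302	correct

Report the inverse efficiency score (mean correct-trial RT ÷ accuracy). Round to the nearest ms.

433 ms

Correct trials (n=12): 417, 425, 425, 346, 459, 382, 427, 417, 401, 338, 457, 302
Mean correct RT = 4796/12 = 399.6667 ms
Proportion correct = 12/13
IES = 399.6667 / (12/13) = 432.972 ms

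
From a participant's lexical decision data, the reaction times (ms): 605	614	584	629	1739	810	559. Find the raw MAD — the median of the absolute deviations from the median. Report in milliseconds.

30 ms

Sorted: 559, 584, 605, 614, 629, 810, 1739 → median = 614
|x − 614|: 9, 0, 30, 15, 1125, 196, 55
Sorted deviations: 0, 9, 15, 30, 55, 196, 1125 → MAD = 30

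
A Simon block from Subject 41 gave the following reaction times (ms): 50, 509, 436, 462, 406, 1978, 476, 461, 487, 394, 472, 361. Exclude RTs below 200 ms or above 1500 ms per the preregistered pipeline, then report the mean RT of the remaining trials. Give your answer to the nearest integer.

446 ms

Excluded: 50, 1978
Retained (n=10): Σ = 4464
Mean = 4464/10 = 446.4000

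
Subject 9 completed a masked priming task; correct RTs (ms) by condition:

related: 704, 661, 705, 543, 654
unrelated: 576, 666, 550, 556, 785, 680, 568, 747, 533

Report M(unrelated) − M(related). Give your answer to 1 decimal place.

M(related) = 3267/5 = 653.400
M(unrelated) = 5661/9 = 629.000
Difference = 629.000 − 653.400 = -24.400 ms

-24.4 ms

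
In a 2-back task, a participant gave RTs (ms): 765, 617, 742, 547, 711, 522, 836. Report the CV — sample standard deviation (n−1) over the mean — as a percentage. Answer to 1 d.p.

17.4%

n = 7, Σ = 4740, M = 677.1429
Σ(x−M)² = 82930.857; s = √(82930.857/6) = 117.5662
CV = 117.5662 / 677.1429 = 0.17362 = 17.362%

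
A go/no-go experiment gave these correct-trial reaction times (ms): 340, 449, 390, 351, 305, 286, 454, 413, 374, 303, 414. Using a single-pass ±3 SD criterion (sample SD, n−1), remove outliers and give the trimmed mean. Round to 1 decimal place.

n = 11, ΣRT = 4079, M = 370.818
Σ(x−M)² = 34521.64; s = √(34521.64/10) = 58.755
Cutoffs: 370.818 ± 3·58.755 → [194.6, 547.1]
No RTs fall outside the cutoffs; all 11 retained. Mean = 4079/11 = 370.818

370.8 ms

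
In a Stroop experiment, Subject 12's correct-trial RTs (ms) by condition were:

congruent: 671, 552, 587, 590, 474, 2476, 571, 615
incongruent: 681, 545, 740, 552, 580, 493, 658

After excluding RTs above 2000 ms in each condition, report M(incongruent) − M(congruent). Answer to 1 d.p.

congruent: exclude 2476
M(congruent) = 4060/7 = 580.000
M(incongruent) = 4249/7 = 607.000
Difference = 607.000 − 580.000 = 27.000 ms

27.0 ms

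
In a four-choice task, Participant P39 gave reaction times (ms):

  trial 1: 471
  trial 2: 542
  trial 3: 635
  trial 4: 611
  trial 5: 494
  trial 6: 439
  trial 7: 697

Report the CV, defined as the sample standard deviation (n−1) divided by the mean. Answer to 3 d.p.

0.171

n = 7, Σ = 3889, M = 555.5714
Σ(x−M)² = 54099.714; s = √(54099.714/6) = 94.9559
CV = 94.9559 / 555.5714 = 0.17092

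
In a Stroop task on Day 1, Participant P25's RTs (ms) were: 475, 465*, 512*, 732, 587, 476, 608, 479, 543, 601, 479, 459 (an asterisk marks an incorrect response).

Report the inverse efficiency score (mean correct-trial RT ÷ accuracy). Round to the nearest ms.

653 ms

Correct trials (n=10): 475, 732, 587, 476, 608, 479, 543, 601, 479, 459
Mean correct RT = 5439/10 = 543.9000 ms
Proportion correct = 10/12
IES = 543.9000 / (10/12) = 652.680 ms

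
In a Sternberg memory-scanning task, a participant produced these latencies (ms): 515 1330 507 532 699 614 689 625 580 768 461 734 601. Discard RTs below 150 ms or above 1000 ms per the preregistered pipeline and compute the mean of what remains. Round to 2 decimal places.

Excluded: 1330
Retained (n=12): Σ = 7325
Mean = 7325/12 = 610.4167

610.42 ms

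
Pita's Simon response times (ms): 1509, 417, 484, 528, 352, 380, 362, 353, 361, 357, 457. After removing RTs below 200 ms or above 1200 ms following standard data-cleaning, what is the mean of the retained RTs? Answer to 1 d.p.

405.1 ms

Excluded: 1509
Retained (n=10): Σ = 4051
Mean = 4051/10 = 405.1000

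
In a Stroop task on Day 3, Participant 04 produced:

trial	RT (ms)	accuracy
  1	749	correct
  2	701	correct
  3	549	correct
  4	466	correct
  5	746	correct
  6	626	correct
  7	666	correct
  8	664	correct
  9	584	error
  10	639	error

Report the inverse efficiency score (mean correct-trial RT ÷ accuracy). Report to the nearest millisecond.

807 ms

Correct trials (n=8): 749, 701, 549, 466, 746, 626, 666, 664
Mean correct RT = 5167/8 = 645.8750 ms
Proportion correct = 8/10
IES = 645.8750 / (8/10) = 807.344 ms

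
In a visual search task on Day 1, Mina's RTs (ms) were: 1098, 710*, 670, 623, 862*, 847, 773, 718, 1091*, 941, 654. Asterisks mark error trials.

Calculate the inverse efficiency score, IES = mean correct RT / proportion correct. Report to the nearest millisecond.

Correct trials (n=8): 1098, 670, 623, 847, 773, 718, 941, 654
Mean correct RT = 6324/8 = 790.5000 ms
Proportion correct = 8/11
IES = 790.5000 / (8/11) = 1086.938 ms

1087 ms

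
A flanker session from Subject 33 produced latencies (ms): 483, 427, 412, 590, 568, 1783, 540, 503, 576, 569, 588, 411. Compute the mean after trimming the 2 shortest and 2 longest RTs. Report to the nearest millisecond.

Sorted: 411, 412, 427, 483, 503, 540, 568, 569, 576, 588, 590, 1783
Drop lowest 2 (411, 412) and highest 2 (590, 1783)
Remaining (n=8): Σ = 4254, mean = 4254/8 = 531.750

532 ms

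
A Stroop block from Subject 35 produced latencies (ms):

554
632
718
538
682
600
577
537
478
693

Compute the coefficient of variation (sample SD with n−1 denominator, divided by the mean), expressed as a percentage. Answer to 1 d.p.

n = 10, Σ = 6009, M = 600.9000
Σ(x−M)² = 55654.900; s = √(55654.900/9) = 78.6376
CV = 78.6376 / 600.9000 = 0.13087 = 13.087%

13.1%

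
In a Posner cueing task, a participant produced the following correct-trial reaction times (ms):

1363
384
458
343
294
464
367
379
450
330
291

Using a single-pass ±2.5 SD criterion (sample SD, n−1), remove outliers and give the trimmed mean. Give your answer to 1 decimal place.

n = 11, ΣRT = 5123, M = 465.727
Σ(x−M)² = 922860.18; s = √(922860.18/10) = 303.786
Cutoffs: 465.727 ± 2.5·303.786 → [-293.7, 1225.2]
Outside: 1363 → excluded.
Retained (n=10): Σ = 3760, mean = 3760/10 = 376.000

376.0 ms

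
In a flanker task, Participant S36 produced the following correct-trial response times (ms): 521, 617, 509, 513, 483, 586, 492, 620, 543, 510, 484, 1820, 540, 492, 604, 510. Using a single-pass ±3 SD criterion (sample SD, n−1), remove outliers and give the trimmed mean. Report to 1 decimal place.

534.9 ms

n = 16, ΣRT = 9844, M = 615.250
Σ(x−M)² = 1581193.00; s = √(1581193.00/15) = 324.673
Cutoffs: 615.250 ± 3·324.673 → [-358.8, 1589.3]
Outside: 1820 → excluded.
Retained (n=15): Σ = 8024, mean = 8024/15 = 534.933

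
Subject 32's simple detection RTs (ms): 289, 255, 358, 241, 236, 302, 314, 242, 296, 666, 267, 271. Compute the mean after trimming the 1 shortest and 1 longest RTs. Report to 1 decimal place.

Sorted: 236, 241, 242, 255, 267, 271, 289, 296, 302, 314, 358, 666
Drop lowest 1 (236) and highest 1 (666)
Remaining (n=10): Σ = 2835, mean = 2835/10 = 283.500

283.5 ms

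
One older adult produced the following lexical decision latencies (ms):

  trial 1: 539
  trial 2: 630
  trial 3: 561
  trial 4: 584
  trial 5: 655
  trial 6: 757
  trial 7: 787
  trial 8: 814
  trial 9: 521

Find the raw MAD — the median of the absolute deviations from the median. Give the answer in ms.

Sorted: 521, 539, 561, 584, 630, 655, 757, 787, 814 → median = 630
|x − 630|: 91, 0, 69, 46, 25, 127, 157, 184, 109
Sorted deviations: 0, 25, 46, 69, 91, 109, 127, 157, 184 → MAD = 91

91 ms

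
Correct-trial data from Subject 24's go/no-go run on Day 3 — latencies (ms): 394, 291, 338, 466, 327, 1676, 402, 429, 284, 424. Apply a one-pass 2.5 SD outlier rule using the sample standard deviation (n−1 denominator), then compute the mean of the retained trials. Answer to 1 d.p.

372.8 ms

n = 10, ΣRT = 5031, M = 503.100
Σ(x−M)² = 1562202.90; s = √(1562202.90/9) = 416.627
Cutoffs: 503.100 ± 2.5·416.627 → [-538.5, 1544.7]
Outside: 1676 → excluded.
Retained (n=9): Σ = 3355, mean = 3355/9 = 372.778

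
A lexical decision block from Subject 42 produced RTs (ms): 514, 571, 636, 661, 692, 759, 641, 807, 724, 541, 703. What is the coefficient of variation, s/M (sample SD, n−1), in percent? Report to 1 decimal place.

13.8%

n = 11, Σ = 7249, M = 659.0000
Σ(x−M)² = 82704.000; s = √(82704.000/10) = 90.9417
CV = 90.9417 / 659.0000 = 0.13800 = 13.800%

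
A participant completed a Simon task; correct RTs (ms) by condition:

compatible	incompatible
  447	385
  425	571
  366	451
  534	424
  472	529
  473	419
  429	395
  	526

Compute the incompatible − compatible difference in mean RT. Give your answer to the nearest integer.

M(compatible) = 3146/7 = 449.429
M(incompatible) = 3700/8 = 462.500
Difference = 462.500 − 449.429 = 13.071 ms

13 ms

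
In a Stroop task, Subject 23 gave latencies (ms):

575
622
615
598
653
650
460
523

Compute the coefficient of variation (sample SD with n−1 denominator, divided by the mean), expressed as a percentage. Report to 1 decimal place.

n = 8, Σ = 4696, M = 587.0000
Σ(x−M)² = 30824.000; s = √(30824.000/7) = 66.3583
CV = 66.3583 / 587.0000 = 0.11305 = 11.305%

11.3%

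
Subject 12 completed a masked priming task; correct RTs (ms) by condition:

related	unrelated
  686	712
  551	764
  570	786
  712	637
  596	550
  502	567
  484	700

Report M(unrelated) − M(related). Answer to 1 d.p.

87.9 ms

M(related) = 4101/7 = 585.857
M(unrelated) = 4716/7 = 673.714
Difference = 673.714 − 585.857 = 87.857 ms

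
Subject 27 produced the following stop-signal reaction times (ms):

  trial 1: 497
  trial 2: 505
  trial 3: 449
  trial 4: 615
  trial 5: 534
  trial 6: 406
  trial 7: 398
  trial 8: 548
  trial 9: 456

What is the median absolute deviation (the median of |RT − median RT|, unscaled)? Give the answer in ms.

48 ms

Sorted: 398, 406, 449, 456, 497, 505, 534, 548, 615 → median = 497
|x − 497|: 0, 8, 48, 118, 37, 91, 99, 51, 41
Sorted deviations: 0, 8, 37, 41, 48, 51, 91, 99, 118 → MAD = 48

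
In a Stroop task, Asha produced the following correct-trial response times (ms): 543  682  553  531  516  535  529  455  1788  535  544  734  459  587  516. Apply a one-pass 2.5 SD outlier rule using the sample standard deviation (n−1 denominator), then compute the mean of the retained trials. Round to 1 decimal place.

551.4 ms

n = 15, ΣRT = 9507, M = 633.800
Σ(x−M)² = 1500920.40; s = √(1500920.40/14) = 327.427
Cutoffs: 633.800 ± 2.5·327.427 → [-184.8, 1452.4]
Outside: 1788 → excluded.
Retained (n=14): Σ = 7719, mean = 7719/14 = 551.357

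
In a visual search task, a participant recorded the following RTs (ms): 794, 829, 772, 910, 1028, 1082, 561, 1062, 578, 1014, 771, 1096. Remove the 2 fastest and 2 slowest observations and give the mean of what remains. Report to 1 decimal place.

897.5 ms

Sorted: 561, 578, 771, 772, 794, 829, 910, 1014, 1028, 1062, 1082, 1096
Drop lowest 2 (561, 578) and highest 2 (1082, 1096)
Remaining (n=8): Σ = 7180, mean = 7180/8 = 897.500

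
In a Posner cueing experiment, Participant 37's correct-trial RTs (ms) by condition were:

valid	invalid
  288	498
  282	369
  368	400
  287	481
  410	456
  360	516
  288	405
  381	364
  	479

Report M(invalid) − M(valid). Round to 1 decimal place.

107.9 ms

M(valid) = 2664/8 = 333.000
M(invalid) = 3968/9 = 440.889
Difference = 440.889 − 333.000 = 107.889 ms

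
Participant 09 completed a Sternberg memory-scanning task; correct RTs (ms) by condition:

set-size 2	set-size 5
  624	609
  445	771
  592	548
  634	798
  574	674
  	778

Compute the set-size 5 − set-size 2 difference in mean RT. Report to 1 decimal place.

122.5 ms

M(set-size 2) = 2869/5 = 573.800
M(set-size 5) = 4178/6 = 696.333
Difference = 696.333 − 573.800 = 122.533 ms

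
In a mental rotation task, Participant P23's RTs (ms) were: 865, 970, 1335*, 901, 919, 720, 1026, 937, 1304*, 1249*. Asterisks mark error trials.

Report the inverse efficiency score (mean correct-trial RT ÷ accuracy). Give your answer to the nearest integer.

1293 ms

Correct trials (n=7): 865, 970, 901, 919, 720, 1026, 937
Mean correct RT = 6338/7 = 905.4286 ms
Proportion correct = 7/10
IES = 905.4286 / (7/10) = 1293.469 ms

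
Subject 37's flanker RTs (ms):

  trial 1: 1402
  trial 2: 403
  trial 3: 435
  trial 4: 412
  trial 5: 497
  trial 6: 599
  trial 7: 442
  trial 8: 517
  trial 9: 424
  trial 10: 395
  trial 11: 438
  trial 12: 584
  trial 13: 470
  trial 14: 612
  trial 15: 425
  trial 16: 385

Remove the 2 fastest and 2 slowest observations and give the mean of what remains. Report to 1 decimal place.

Sorted: 385, 395, 403, 412, 424, 425, 435, 438, 442, 470, 497, 517, 584, 599, 612, 1402
Drop lowest 2 (385, 395) and highest 2 (612, 1402)
Remaining (n=12): Σ = 5646, mean = 5646/12 = 470.500

470.5 ms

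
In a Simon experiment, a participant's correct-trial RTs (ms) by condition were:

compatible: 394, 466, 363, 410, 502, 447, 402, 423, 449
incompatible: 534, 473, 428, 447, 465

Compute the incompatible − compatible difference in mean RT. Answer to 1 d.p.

41.0 ms

M(compatible) = 3856/9 = 428.444
M(incompatible) = 2347/5 = 469.400
Difference = 469.400 − 428.444 = 40.956 ms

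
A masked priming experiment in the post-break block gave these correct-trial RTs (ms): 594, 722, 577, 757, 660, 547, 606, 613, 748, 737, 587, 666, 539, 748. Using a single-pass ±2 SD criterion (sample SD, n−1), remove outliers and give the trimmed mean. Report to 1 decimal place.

n = 14, ΣRT = 9101, M = 650.071
Σ(x−M)² = 82434.93; s = √(82434.93/13) = 79.631
Cutoffs: 650.071 ± 2·79.631 → [490.8, 809.3]
No RTs fall outside the cutoffs; all 14 retained. Mean = 9101/14 = 650.071

650.1 ms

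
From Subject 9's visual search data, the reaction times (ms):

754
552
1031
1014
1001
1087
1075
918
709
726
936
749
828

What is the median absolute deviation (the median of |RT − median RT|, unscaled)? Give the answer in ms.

Sorted: 552, 709, 726, 749, 754, 828, 918, 936, 1001, 1014, 1031, 1075, 1087 → median = 918
|x − 918|: 164, 366, 113, 96, 83, 169, 157, 0, 209, 192, 18, 169, 90
Sorted deviations: 0, 18, 83, 90, 96, 113, 157, 164, 169, 169, 192, 209, 366 → MAD = 157

157 ms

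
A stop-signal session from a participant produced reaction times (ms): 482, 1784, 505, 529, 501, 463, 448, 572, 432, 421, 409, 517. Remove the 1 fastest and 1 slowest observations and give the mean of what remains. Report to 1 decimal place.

487.0 ms

Sorted: 409, 421, 432, 448, 463, 482, 501, 505, 517, 529, 572, 1784
Drop lowest 1 (409) and highest 1 (1784)
Remaining (n=10): Σ = 4870, mean = 4870/10 = 487.000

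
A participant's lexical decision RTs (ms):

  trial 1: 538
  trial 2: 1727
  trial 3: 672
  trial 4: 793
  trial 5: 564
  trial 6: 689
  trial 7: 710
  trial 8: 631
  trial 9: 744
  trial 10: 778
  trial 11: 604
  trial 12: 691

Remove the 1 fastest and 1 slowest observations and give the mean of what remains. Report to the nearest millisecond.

688 ms

Sorted: 538, 564, 604, 631, 672, 689, 691, 710, 744, 778, 793, 1727
Drop lowest 1 (538) and highest 1 (1727)
Remaining (n=10): Σ = 6876, mean = 6876/10 = 687.600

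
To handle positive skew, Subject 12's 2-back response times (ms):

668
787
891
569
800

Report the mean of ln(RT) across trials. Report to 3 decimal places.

6.599

ln(RT): 6.5043, 6.6682, 6.7923, 6.3439, 6.6846
Σ ln(RT) = 32.9934
Mean = 32.9934/5 = 6.59867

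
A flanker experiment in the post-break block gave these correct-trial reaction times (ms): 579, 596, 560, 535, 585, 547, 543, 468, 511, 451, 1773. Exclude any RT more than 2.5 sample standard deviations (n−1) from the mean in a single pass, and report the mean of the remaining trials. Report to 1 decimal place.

n = 11, ΣRT = 7148, M = 649.818
Σ(x−M)² = 1408739.64; s = √(1408739.64/10) = 375.332
Cutoffs: 649.818 ± 2.5·375.332 → [-288.5, 1588.1]
Outside: 1773 → excluded.
Retained (n=10): Σ = 5375, mean = 5375/10 = 537.500

537.5 ms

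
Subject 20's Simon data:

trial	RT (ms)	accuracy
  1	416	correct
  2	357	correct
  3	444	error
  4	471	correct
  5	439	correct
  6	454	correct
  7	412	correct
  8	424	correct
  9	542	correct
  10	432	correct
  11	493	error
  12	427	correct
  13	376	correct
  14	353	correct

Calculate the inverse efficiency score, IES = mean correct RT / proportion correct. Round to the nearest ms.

Correct trials (n=12): 416, 357, 471, 439, 454, 412, 424, 542, 432, 427, 376, 353
Mean correct RT = 5103/12 = 425.2500 ms
Proportion correct = 12/14
IES = 425.2500 / (12/14) = 496.125 ms

496 ms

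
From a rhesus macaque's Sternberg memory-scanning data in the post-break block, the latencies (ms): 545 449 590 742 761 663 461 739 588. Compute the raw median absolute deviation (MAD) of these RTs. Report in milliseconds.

129 ms

Sorted: 449, 461, 545, 588, 590, 663, 739, 742, 761 → median = 590
|x − 590|: 45, 141, 0, 152, 171, 73, 129, 149, 2
Sorted deviations: 0, 2, 45, 73, 129, 141, 149, 152, 171 → MAD = 129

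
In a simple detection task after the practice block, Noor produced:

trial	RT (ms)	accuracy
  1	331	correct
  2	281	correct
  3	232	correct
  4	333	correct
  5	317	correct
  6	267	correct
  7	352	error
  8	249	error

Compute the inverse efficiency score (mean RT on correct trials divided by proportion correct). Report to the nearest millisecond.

Correct trials (n=6): 331, 281, 232, 333, 317, 267
Mean correct RT = 1761/6 = 293.5000 ms
Proportion correct = 6/8
IES = 293.5000 / (6/8) = 391.333 ms

391 ms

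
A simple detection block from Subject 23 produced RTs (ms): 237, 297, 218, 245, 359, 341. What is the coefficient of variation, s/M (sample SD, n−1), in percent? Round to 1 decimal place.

20.7%

n = 6, Σ = 1697, M = 282.8333
Σ(x−M)² = 17120.833; s = √(17120.833/5) = 58.5164
CV = 58.5164 / 282.8333 = 0.20689 = 20.689%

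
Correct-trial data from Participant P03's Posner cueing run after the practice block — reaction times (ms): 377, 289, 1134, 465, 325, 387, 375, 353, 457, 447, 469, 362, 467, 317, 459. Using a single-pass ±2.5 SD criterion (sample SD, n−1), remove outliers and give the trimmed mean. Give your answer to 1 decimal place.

396.4 ms

n = 15, ΣRT = 6683, M = 445.533
Σ(x−M)² = 559881.73; s = √(559881.73/14) = 199.979
Cutoffs: 445.533 ± 2.5·199.979 → [-54.4, 945.5]
Outside: 1134 → excluded.
Retained (n=14): Σ = 5549, mean = 5549/14 = 396.357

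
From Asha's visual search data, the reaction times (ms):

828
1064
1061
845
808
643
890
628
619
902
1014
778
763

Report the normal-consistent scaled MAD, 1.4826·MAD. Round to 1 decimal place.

109.7 ms

Sorted: 619, 628, 643, 763, 778, 808, 828, 845, 890, 902, 1014, 1061, 1064 → median = 828
|x − 828| sorted: 0, 17, 20, 50, 62, 65, 74, 185, 186, 200, 209, 233, 236 → MAD = 74
Robust SD ≈ 1.4826 × 74 = 109.712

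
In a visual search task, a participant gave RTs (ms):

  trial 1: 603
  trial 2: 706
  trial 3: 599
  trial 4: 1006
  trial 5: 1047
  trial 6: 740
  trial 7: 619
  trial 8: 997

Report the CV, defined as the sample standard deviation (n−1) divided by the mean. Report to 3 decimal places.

n = 8, Σ = 6317, M = 789.6250
Σ(x−M)² = 265799.875; s = √(265799.875/7) = 194.8625
CV = 194.8625 / 789.6250 = 0.24678

0.247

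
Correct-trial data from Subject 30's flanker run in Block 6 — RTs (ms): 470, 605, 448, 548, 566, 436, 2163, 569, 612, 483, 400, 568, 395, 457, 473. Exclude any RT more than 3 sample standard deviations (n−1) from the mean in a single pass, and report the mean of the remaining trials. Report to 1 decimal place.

n = 15, ΣRT = 9193, M = 612.867
Σ(x−M)² = 2645691.73; s = √(2645691.73/14) = 434.716
Cutoffs: 612.867 ± 3·434.716 → [-691.3, 1917.0]
Outside: 2163 → excluded.
Retained (n=14): Σ = 7030, mean = 7030/14 = 502.143

502.1 ms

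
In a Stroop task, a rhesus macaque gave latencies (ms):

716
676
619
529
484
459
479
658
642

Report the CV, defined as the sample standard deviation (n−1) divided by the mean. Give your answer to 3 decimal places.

0.166

n = 9, Σ = 5262, M = 584.6667
Σ(x−M)² = 75624.000; s = √(75624.000/8) = 97.2265
CV = 97.2265 / 584.6667 = 0.16629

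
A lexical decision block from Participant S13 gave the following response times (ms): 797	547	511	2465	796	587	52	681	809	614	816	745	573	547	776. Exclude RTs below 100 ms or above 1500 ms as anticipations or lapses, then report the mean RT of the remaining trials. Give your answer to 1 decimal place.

Excluded: 52, 2465
Retained (n=13): Σ = 8799
Mean = 8799/13 = 676.8462

676.8 ms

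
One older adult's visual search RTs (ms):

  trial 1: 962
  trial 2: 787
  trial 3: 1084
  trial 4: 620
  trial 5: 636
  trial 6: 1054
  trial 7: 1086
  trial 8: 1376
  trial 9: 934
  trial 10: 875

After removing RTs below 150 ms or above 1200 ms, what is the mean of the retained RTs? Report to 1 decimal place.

Excluded: 1376
Retained (n=9): Σ = 8038
Mean = 8038/9 = 893.1111

893.1 ms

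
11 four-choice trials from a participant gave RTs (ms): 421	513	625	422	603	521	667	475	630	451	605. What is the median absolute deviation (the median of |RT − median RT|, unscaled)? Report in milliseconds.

Sorted: 421, 422, 451, 475, 513, 521, 603, 605, 625, 630, 667 → median = 521
|x − 521|: 100, 8, 104, 99, 82, 0, 146, 46, 109, 70, 84
Sorted deviations: 0, 8, 46, 70, 82, 84, 99, 100, 104, 109, 146 → MAD = 84

84 ms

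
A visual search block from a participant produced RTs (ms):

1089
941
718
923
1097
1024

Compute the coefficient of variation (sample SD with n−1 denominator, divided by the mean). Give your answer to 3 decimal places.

n = 6, Σ = 5792, M = 965.3333
Σ(x−M)² = 99629.333; s = √(99629.333/5) = 141.1590
CV = 141.1590 / 965.3333 = 0.14623

0.146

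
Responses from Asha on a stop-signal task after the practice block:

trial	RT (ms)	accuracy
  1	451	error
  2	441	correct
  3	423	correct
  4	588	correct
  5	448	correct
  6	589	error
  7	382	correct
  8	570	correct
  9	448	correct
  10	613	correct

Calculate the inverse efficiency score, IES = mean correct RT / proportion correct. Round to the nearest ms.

611 ms

Correct trials (n=8): 441, 423, 588, 448, 382, 570, 448, 613
Mean correct RT = 3913/8 = 489.1250 ms
Proportion correct = 8/10
IES = 489.1250 / (8/10) = 611.406 ms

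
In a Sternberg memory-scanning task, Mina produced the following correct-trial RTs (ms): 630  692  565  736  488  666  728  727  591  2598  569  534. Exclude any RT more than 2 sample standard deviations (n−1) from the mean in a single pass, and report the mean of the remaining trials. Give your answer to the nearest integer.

n = 12, ΣRT = 9524, M = 793.667
Σ(x−M)² = 3625818.67; s = √(3625818.67/11) = 574.125
Cutoffs: 793.667 ± 2·574.125 → [-354.6, 1941.9]
Outside: 2598 → excluded.
Retained (n=11): Σ = 6926, mean = 6926/11 = 629.636

630 ms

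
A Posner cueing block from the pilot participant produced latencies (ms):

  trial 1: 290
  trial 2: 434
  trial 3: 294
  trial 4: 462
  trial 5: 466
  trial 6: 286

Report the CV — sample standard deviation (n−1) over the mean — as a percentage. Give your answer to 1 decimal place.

24.3%

n = 6, Σ = 2232, M = 372.0000
Σ(x−M)² = 40984.000; s = √(40984.000/5) = 90.5362
CV = 90.5362 / 372.0000 = 0.24338 = 24.338%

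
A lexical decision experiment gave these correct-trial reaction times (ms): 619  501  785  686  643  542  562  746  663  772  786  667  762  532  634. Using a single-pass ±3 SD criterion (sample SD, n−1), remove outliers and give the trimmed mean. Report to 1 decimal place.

n = 15, ΣRT = 9900, M = 660.000
Σ(x−M)² = 130418.00; s = √(130418.00/14) = 96.517
Cutoffs: 660.000 ± 3·96.517 → [370.4, 949.6]
No RTs fall outside the cutoffs; all 15 retained. Mean = 9900/15 = 660.000

660.0 ms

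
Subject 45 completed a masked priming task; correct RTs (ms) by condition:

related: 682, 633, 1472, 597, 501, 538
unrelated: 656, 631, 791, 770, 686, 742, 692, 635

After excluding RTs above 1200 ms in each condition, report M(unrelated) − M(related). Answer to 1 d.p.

110.2 ms

related: exclude 1472
M(related) = 2951/5 = 590.200
M(unrelated) = 5603/8 = 700.375
Difference = 700.375 − 590.200 = 110.175 ms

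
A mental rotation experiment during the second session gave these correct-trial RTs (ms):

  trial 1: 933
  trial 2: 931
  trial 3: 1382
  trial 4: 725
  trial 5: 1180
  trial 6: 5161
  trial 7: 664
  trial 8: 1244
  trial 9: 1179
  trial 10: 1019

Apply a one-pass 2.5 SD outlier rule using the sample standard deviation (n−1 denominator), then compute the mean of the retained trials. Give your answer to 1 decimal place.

1028.6 ms

n = 10, ΣRT = 14418, M = 1441.800
Σ(x−M)² = 15830081.60; s = √(15830081.60/9) = 1326.235
Cutoffs: 1441.800 ± 2.5·1326.235 → [-1873.8, 4757.4]
Outside: 5161 → excluded.
Retained (n=9): Σ = 9257, mean = 9257/9 = 1028.556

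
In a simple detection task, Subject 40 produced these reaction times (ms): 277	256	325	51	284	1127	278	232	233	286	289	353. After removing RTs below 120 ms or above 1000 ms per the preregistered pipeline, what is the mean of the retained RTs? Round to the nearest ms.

281 ms

Excluded: 51, 1127
Retained (n=10): Σ = 2813
Mean = 2813/10 = 281.3000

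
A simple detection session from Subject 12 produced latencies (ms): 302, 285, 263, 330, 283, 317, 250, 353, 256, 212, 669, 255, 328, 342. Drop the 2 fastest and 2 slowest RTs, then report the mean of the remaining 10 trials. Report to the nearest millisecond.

296 ms

Sorted: 212, 250, 255, 256, 263, 283, 285, 302, 317, 328, 330, 342, 353, 669
Drop lowest 2 (212, 250) and highest 2 (353, 669)
Remaining (n=10): Σ = 2961, mean = 2961/10 = 296.100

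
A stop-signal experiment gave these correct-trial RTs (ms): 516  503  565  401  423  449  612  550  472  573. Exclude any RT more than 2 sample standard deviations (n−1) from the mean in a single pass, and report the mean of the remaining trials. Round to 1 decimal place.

506.4 ms

n = 10, ΣRT = 5064, M = 506.400
Σ(x−M)² = 43568.40; s = √(43568.40/9) = 69.577
Cutoffs: 506.400 ± 2·69.577 → [367.2, 645.6]
No RTs fall outside the cutoffs; all 10 retained. Mean = 5064/10 = 506.400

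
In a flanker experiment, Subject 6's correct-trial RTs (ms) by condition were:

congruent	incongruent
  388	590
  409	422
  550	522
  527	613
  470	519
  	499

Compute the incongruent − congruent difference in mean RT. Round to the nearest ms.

M(congruent) = 2344/5 = 468.800
M(incongruent) = 3165/6 = 527.500
Difference = 527.500 − 468.800 = 58.700 ms

59 ms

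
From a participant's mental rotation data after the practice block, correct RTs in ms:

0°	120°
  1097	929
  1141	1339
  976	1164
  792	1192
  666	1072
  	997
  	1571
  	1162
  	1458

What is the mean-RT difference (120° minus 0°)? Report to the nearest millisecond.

275 ms

M(0°) = 4672/5 = 934.400
M(120°) = 10884/9 = 1209.333
Difference = 1209.333 − 934.400 = 274.933 ms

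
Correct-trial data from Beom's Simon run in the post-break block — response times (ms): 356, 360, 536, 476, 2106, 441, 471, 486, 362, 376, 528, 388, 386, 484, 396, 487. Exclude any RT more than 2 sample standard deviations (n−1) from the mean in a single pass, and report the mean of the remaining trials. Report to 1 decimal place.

435.5 ms

n = 16, ΣRT = 8639, M = 539.938
Σ(x−M)² = 2672426.94; s = √(2672426.94/15) = 422.092
Cutoffs: 539.938 ± 2·422.092 → [-304.2, 1384.1]
Outside: 2106 → excluded.
Retained (n=15): Σ = 6533, mean = 6533/15 = 435.533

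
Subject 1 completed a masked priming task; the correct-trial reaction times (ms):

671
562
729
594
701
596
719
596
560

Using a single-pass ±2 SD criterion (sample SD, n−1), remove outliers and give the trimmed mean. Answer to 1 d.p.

636.4 ms

n = 9, ΣRT = 5728, M = 636.444
Σ(x−M)² = 37202.22; s = √(37202.22/8) = 68.193
Cutoffs: 636.444 ± 2·68.193 → [500.1, 772.8]
No RTs fall outside the cutoffs; all 9 retained. Mean = 5728/9 = 636.444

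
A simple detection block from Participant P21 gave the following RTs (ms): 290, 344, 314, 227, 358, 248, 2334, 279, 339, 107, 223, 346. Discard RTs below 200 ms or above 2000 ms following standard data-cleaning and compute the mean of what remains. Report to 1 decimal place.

296.8 ms

Excluded: 107, 2334
Retained (n=10): Σ = 2968
Mean = 2968/10 = 296.8000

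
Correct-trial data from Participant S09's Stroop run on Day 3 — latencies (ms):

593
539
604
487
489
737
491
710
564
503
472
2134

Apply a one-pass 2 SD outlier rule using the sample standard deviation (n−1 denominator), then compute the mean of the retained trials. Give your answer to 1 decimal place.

n = 12, ΣRT = 8323, M = 693.583
Σ(x−M)² = 2346776.92; s = √(2346776.92/11) = 461.891
Cutoffs: 693.583 ± 2·461.891 → [-230.2, 1617.4]
Outside: 2134 → excluded.
Retained (n=11): Σ = 6189, mean = 6189/11 = 562.636

562.6 ms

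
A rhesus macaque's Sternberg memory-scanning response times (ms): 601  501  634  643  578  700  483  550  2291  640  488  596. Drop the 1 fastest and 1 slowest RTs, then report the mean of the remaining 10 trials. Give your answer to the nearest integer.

593 ms

Sorted: 483, 488, 501, 550, 578, 596, 601, 634, 640, 643, 700, 2291
Drop lowest 1 (483) and highest 1 (2291)
Remaining (n=10): Σ = 5931, mean = 5931/10 = 593.100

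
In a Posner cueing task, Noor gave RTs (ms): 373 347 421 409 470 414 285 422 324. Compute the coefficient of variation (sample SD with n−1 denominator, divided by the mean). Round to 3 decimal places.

0.150

n = 9, Σ = 3465, M = 385.0000
Σ(x−M)² = 26616.000; s = √(26616.000/8) = 57.6802
CV = 57.6802 / 385.0000 = 0.14982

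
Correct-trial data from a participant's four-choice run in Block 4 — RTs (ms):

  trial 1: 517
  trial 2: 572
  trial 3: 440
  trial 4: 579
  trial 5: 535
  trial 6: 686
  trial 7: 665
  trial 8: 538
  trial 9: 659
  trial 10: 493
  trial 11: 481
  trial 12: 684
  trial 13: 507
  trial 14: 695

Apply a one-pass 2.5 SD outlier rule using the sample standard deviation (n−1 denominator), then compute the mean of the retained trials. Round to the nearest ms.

575 ms

n = 14, ΣRT = 8051, M = 575.071
Σ(x−M)² = 98524.93; s = √(98524.93/13) = 87.057
Cutoffs: 575.071 ± 2.5·87.057 → [357.4, 792.7]
No RTs fall outside the cutoffs; all 14 retained. Mean = 8051/14 = 575.071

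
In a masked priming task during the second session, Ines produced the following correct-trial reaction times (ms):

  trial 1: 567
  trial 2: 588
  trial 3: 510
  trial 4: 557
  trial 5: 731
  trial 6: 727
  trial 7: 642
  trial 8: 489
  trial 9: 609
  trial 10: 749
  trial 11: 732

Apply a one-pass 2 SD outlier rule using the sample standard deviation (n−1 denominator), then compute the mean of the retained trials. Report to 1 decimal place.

n = 11, ΣRT = 6901, M = 627.364
Σ(x−M)² = 90026.55; s = √(90026.55/10) = 94.882
Cutoffs: 627.364 ± 2·94.882 → [437.6, 817.1]
No RTs fall outside the cutoffs; all 11 retained. Mean = 6901/11 = 627.364

627.4 ms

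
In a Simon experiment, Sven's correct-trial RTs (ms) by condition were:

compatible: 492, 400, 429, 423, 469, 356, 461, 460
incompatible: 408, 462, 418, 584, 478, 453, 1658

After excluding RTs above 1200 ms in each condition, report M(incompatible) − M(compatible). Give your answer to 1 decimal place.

30.9 ms

incompatible: exclude 1658
M(compatible) = 3490/8 = 436.250
M(incompatible) = 2803/6 = 467.167
Difference = 467.167 − 436.250 = 30.917 ms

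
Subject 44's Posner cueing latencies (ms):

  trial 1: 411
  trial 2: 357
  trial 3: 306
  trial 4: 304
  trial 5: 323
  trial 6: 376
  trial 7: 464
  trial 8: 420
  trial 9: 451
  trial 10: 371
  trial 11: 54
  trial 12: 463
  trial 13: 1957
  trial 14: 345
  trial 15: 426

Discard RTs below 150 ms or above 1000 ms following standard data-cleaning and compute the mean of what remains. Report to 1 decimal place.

385.9 ms

Excluded: 54, 1957
Retained (n=13): Σ = 5017
Mean = 5017/13 = 385.9231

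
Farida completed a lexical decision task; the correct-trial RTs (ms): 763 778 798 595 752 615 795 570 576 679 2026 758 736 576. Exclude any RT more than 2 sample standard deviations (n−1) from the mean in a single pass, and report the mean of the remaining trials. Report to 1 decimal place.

691.6 ms

n = 14, ΣRT = 11017, M = 786.929
Σ(x−M)² = 1754872.93; s = √(1754872.93/13) = 367.410
Cutoffs: 786.929 ± 2·367.410 → [52.1, 1521.7]
Outside: 2026 → excluded.
Retained (n=13): Σ = 8991, mean = 8991/13 = 691.615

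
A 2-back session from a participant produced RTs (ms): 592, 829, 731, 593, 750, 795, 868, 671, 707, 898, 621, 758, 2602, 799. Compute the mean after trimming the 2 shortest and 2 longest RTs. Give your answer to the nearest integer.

Sorted: 592, 593, 621, 671, 707, 731, 750, 758, 795, 799, 829, 868, 898, 2602
Drop lowest 2 (592, 593) and highest 2 (898, 2602)
Remaining (n=10): Σ = 7529, mean = 7529/10 = 752.900

753 ms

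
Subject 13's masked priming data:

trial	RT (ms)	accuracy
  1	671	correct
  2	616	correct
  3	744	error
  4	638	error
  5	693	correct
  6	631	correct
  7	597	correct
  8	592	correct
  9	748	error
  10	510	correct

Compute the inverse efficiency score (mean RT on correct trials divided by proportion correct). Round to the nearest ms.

Correct trials (n=7): 671, 616, 693, 631, 597, 592, 510
Mean correct RT = 4310/7 = 615.7143 ms
Proportion correct = 7/10
IES = 615.7143 / (7/10) = 879.592 ms

880 ms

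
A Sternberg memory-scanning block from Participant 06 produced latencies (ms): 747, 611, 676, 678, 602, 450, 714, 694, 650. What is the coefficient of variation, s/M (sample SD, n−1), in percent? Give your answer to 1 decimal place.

n = 9, Σ = 5822, M = 646.8889
Σ(x−M)² = 60638.889; s = √(60638.889/8) = 87.0624
CV = 87.0624 / 646.8889 = 0.13459 = 13.459%

13.5%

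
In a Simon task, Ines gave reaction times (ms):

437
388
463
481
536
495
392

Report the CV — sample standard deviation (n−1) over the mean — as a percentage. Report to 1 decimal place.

11.9%

n = 7, Σ = 3192, M = 456.0000
Σ(x−M)² = 17676.000; s = √(17676.000/6) = 54.2771
CV = 54.2771 / 456.0000 = 0.11903 = 11.903%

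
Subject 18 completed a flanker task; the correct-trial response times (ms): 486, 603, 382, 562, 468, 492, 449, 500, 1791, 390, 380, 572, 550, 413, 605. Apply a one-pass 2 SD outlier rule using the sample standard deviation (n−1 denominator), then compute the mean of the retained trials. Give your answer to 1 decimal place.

489.4 ms

n = 15, ΣRT = 8643, M = 576.200
Σ(x−M)² = 1664624.40; s = √(1664624.40/14) = 344.821
Cutoffs: 576.200 ± 2·344.821 → [-113.4, 1265.8]
Outside: 1791 → excluded.
Retained (n=14): Σ = 6852, mean = 6852/14 = 489.429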